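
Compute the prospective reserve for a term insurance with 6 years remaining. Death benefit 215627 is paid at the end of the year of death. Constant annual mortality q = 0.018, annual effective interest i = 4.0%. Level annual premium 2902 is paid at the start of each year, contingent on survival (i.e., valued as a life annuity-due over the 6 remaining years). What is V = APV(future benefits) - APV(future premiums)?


v = 1/(1+i) = 0.961538
APV(future benefits) per unit = sum_{k=0}^{5} k_p_x * q * v^(k+1) = 0.0904
APV(future benefits) = 215627 * 0.0904 = 19492.7191
Life annuity-due factor ä_{x:6} = sum_{k=0}^{5} k_p_x * v^k = 5.223121
APV(future premiums) = 2902 * 5.223121 = 15157.4982
V = 19492.7191 - 15157.4982
= 4335.2209


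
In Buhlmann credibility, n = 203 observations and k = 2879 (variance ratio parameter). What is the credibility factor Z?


Z = n / (n + k)
= 203 / (203 + 2879)
= 203 / 3082
= 0.0659


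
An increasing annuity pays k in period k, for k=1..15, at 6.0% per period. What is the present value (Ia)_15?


(Ia)_n = sum_{k=1}^{n} k * v^k, v = 1/(1+i)
v = 0.943396
Sum computed term by term:
(Ia)_15 = 67.2668


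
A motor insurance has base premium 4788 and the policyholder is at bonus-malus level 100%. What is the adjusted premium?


adjusted = base * BM_level / 100
= 4788 * 100 / 100
= 4788 * 1.0
= 4788.0


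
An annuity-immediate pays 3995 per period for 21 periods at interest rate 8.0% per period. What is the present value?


PV = PMT * (1 - (1+i)^(-n)) / i
= 3995 * (1 - (1+0.08)^(-21)) / 0.08
= 3995 * (1 - 0.198656) / 0.08
= 3995 * 10.016803
= 40017.1286


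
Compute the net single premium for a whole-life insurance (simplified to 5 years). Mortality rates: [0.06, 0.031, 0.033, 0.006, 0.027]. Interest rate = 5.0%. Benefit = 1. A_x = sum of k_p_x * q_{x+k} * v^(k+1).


v = 0.952381
Year 0: k_p_x=1.0, q=0.06, term=0.057143
Year 1: k_p_x=0.94, q=0.031, term=0.026431
Year 2: k_p_x=0.91086, q=0.033, term=0.025966
Year 3: k_p_x=0.880802, q=0.006, term=0.004348
Year 4: k_p_x=0.875517, q=0.027, term=0.018522
A_x = 0.1324


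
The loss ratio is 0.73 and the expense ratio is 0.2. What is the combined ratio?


Combined ratio = loss ratio + expense ratio
= 0.73 + 0.2
= 0.93


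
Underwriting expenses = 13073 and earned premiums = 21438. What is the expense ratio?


Expense ratio = expenses / premiums
= 13073 / 21438
= 0.6098


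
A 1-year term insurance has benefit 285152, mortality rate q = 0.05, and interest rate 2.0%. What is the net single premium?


NSP = benefit * q * v
v = 1/(1+i) = 0.980392
NSP = 285152 * 0.05 * 0.980392
= 13978.0392


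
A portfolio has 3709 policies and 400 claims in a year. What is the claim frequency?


frequency = claims / policies
= 400 / 3709
= 0.1078


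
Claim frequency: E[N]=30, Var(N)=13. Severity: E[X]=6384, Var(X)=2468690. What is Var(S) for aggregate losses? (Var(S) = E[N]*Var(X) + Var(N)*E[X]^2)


Var(S) = E[N]*Var(X) + Var(N)*E[X]^2
= 30*2468690 + 13*6384^2
= 74060700 + 529820928
= 6.0388e+08


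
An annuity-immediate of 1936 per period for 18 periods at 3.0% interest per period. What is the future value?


FV = PMT * ((1+i)^n - 1) / i
= 1936 * ((1.03)^18 - 1) / 0.03
= 1936 * (1.702433 - 1) / 0.03
= 45330.3469


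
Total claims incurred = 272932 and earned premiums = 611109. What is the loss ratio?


Loss ratio = claims / premiums
= 272932 / 611109
= 0.4466


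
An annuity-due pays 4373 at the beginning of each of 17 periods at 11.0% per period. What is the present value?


PV_due = PMT * (1-(1+i)^(-n))/i * (1+i)
PV_immediate = 33010.8779
PV_due = 33010.8779 * 1.11
= 36642.0745


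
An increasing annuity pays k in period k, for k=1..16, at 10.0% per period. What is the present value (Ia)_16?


(Ia)_n = sum_{k=1}^{n} k * v^k, v = 1/(1+i)
v = 0.909091
Sum computed term by term:
(Ia)_16 = 51.2401


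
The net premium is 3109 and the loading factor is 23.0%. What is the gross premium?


Gross = net * (1 + loading)
= 3109 * (1 + 0.23)
= 3109 * 1.23
= 3824.07


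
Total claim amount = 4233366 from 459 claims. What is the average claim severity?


severity = total / number
= 4233366 / 459
= 9223.0196


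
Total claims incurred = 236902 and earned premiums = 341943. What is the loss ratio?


Loss ratio = claims / premiums
= 236902 / 341943
= 0.6928


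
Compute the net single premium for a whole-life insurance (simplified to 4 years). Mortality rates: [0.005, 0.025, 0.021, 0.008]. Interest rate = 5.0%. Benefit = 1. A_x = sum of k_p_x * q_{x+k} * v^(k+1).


v = 0.952381
Year 0: k_p_x=1.0, q=0.005, term=0.004762
Year 1: k_p_x=0.995, q=0.025, term=0.022562
Year 2: k_p_x=0.970125, q=0.021, term=0.017599
Year 3: k_p_x=0.949752, q=0.008, term=0.006251
A_x = 0.0512


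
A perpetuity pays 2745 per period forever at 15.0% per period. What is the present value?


PV = PMT / i
= 2745 / 0.15
= 18300.0


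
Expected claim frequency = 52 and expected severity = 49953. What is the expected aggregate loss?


E[S] = E[N] * E[X]
= 52 * 49953
= 2.5976e+06


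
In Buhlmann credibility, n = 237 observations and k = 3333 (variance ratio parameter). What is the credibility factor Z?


Z = n / (n + k)
= 237 / (237 + 3333)
= 237 / 3570
= 0.0664


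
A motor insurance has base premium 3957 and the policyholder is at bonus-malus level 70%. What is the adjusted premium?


adjusted = base * BM_level / 100
= 3957 * 70 / 100
= 3957 * 0.7
= 2769.9


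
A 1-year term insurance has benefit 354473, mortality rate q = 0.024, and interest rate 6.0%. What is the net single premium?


NSP = benefit * q * v
v = 1/(1+i) = 0.943396
NSP = 354473 * 0.024 * 0.943396
= 8025.8038


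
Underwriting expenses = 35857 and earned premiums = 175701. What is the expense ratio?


Expense ratio = expenses / premiums
= 35857 / 175701
= 0.2041


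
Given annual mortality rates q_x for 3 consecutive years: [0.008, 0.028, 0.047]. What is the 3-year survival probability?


p_k = 1 - q_k for each year
Survival = product of (1 - q_k)
= 0.992 * 0.972 * 0.953
= 0.9189


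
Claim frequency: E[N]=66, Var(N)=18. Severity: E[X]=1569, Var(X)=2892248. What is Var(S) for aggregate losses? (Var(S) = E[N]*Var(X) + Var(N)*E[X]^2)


Var(S) = E[N]*Var(X) + Var(N)*E[X]^2
= 66*2892248 + 18*1569^2
= 190888368 + 44311698
= 2.3520e+08


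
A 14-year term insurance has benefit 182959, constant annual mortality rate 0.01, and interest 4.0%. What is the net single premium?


NSP = benefit * sum_{k=0}^{n-1} k_p_x * q * v^(k+1)
With constant q=0.01, v=0.961538
Sum = 0.099664
NSP = 182959 * 0.099664
= 18234.4602


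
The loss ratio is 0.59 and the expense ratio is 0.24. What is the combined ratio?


Combined ratio = loss ratio + expense ratio
= 0.59 + 0.24
= 0.83


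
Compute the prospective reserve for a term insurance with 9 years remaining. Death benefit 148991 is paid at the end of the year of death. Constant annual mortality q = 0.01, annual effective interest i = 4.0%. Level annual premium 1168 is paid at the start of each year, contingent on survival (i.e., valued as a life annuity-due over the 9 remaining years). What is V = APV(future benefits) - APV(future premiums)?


v = 1/(1+i) = 0.961538
APV(future benefits) per unit = sum_{k=0}^{8} k_p_x * q * v^(k+1) = 0.071635
APV(future benefits) = 148991 * 0.071635 = 10672.9673
Life annuity-due factor ä_{x:9} = sum_{k=0}^{8} k_p_x * v^k = 7.450038
APV(future premiums) = 1168 * 7.450038 = 8701.6443
V = 10672.9673 - 8701.6443
= 1971.323


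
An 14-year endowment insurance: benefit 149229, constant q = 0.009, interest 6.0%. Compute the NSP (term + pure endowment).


Term component = 11878.9516
Pure endowment = 14_p_x * v^14 * benefit = 0.881112 * 0.442301 * 149229 = 58157.0378
NSP = 70035.9894


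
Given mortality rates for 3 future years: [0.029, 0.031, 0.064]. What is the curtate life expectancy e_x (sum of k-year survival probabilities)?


e_x = sum_{k=1}^{n} k_p_x
k_p_x values:
  1_p_x = 0.971
  2_p_x = 0.940899
  3_p_x = 0.880681
e_x = 2.7926


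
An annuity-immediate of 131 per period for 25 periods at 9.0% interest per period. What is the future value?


FV = PMT * ((1+i)^n - 1) / i
= 131 * ((1.09)^25 - 1) / 0.09
= 131 * (8.623081 - 1) / 0.09
= 11095.8174


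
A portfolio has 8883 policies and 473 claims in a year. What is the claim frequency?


frequency = claims / policies
= 473 / 8883
= 0.0532


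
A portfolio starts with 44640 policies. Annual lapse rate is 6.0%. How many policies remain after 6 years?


remaining = initial * (1 - lapse)^years
= 44640 * (1 - 0.06)^6
= 44640 * 0.68987
= 30795.787


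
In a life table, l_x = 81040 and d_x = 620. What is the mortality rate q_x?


q_x = d_x / l_x
= 620 / 81040
= 0.0077


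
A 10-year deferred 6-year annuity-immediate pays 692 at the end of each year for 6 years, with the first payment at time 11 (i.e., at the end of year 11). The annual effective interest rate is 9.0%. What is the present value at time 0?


PV at time 10 of the 6-year annuity-immediate:
a_n = 692 * (1-(1+0.09)^(-6))/0.09 = 3104.2557
Discount back 10 years to time 0:
PV = 3104.2557 * (1+0.09)^(-10)
= 3104.2557 * 0.422411
= 1311.2711


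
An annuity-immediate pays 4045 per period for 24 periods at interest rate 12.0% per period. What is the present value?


PV = PMT * (1 - (1+i)^(-n)) / i
= 4045 * (1 - (1+0.12)^(-24)) / 0.12
= 4045 * (1 - 0.065882) / 0.12
= 4045 * 7.784316
= 31487.5574


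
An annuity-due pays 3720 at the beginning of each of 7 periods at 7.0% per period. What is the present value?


PV_due = PMT * (1-(1+i)^(-n))/i * (1+i)
PV_immediate = 20048.1566
PV_due = 20048.1566 * 1.07
= 21451.5275


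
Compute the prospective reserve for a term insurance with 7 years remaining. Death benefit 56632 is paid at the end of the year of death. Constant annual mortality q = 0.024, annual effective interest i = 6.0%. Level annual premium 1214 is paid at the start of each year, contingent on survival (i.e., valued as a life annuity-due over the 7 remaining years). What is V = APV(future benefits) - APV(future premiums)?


v = 1/(1+i) = 0.943396
APV(future benefits) per unit = sum_{k=0}^{6} k_p_x * q * v^(k+1) = 0.125412
APV(future benefits) = 56632 * 0.125412 = 7102.3343
Life annuity-due factor ä_{x:7} = sum_{k=0}^{6} k_p_x * v^k = 5.539032
APV(future premiums) = 1214 * 5.539032 = 6724.3842
V = 7102.3343 - 6724.3842
= 377.9501


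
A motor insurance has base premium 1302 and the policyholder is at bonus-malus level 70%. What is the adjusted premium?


adjusted = base * BM_level / 100
= 1302 * 70 / 100
= 1302 * 0.7
= 911.4


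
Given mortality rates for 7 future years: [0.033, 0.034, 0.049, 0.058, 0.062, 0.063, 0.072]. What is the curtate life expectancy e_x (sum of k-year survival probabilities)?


e_x = sum_{k=1}^{n} k_p_x
k_p_x values:
  1_p_x = 0.967
  2_p_x = 0.934122
  3_p_x = 0.88835
  4_p_x = 0.836826
  5_p_x = 0.784943
  6_p_x = 0.735491
  7_p_x = 0.682536
e_x = 5.8293


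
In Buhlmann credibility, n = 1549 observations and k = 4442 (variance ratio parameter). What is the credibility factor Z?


Z = n / (n + k)
= 1549 / (1549 + 4442)
= 1549 / 5991
= 0.2586


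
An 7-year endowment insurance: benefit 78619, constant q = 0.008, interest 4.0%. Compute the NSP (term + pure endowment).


Term component = 3690.2417
Pure endowment = 7_p_x * v^7 * benefit = 0.945326 * 0.759918 * 78619 = 56477.5496
NSP = 60167.7913


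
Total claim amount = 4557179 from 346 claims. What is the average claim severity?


severity = total / number
= 4557179 / 346
= 13171.0376


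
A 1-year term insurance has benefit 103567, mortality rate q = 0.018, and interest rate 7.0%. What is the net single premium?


NSP = benefit * q * v
v = 1/(1+i) = 0.934579
NSP = 103567 * 0.018 * 0.934579
= 1742.2486


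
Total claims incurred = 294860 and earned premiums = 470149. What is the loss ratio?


Loss ratio = claims / premiums
= 294860 / 470149
= 0.6272


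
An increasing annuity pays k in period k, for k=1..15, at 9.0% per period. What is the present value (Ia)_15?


(Ia)_n = sum_{k=1}^{n} k * v^k, v = 1/(1+i)
v = 0.917431
Sum computed term by term:
(Ia)_15 = 51.8676


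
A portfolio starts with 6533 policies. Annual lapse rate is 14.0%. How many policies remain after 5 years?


remaining = initial * (1 - lapse)^years
= 6533 * (1 - 0.14)^5
= 6533 * 0.470427
= 3073.2997


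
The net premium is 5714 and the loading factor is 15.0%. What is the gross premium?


Gross = net * (1 + loading)
= 5714 * (1 + 0.15)
= 5714 * 1.15
= 6571.1


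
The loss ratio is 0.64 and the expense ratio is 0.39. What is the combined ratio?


Combined ratio = loss ratio + expense ratio
= 0.64 + 0.39
= 1.03


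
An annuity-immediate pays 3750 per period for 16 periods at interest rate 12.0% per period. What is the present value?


PV = PMT * (1 - (1+i)^(-n)) / i
= 3750 * (1 - (1+0.12)^(-16)) / 0.12
= 3750 * (1 - 0.163122) / 0.12
= 3750 * 6.973986
= 26152.4481


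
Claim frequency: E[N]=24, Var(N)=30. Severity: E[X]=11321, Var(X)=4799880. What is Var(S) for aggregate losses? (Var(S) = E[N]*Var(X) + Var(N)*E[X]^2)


Var(S) = E[N]*Var(X) + Var(N)*E[X]^2
= 24*4799880 + 30*11321^2
= 115197120 + 3844951230
= 3.9601e+09


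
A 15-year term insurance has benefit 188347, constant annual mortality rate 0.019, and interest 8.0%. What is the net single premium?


NSP = benefit * sum_{k=0}^{n-1} k_p_x * q * v^(k+1)
With constant q=0.019, v=0.925926
Sum = 0.146546
NSP = 188347 * 0.146546
= 27601.5417


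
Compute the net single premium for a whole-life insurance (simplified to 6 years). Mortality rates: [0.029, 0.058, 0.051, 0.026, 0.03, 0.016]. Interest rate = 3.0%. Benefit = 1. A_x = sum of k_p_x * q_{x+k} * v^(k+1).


v = 0.970874
Year 0: k_p_x=1.0, q=0.029, term=0.028155
Year 1: k_p_x=0.971, q=0.058, term=0.053085
Year 2: k_p_x=0.914682, q=0.051, term=0.04269
Year 3: k_p_x=0.868033, q=0.026, term=0.020052
Year 4: k_p_x=0.845464, q=0.03, term=0.021879
Year 5: k_p_x=0.8201, q=0.016, term=0.010989
A_x = 0.1769


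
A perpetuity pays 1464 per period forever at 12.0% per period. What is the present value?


PV = PMT / i
= 1464 / 0.12
= 12200.0


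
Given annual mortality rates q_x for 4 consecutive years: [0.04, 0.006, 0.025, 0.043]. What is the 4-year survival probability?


p_k = 1 - q_k for each year
Survival = product of (1 - q_k)
= 0.96 * 0.994 * 0.975 * 0.957
= 0.8904


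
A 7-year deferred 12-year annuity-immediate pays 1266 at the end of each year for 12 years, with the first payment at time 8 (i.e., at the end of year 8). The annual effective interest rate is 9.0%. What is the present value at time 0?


PV at time 7 of the 12-year annuity-immediate:
a_n = 1266 * (1-(1+0.09)^(-12))/0.09 = 9065.4782
Discount back 7 years to time 0:
PV = 9065.4782 * (1+0.09)^(-7)
= 9065.4782 * 0.547034
= 4959.127


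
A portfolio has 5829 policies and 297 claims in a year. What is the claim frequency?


frequency = claims / policies
= 297 / 5829
= 0.051


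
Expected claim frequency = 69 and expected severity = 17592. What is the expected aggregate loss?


E[S] = E[N] * E[X]
= 69 * 17592
= 1.2138e+06


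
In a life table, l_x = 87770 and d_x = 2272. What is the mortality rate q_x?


q_x = d_x / l_x
= 2272 / 87770
= 0.0259


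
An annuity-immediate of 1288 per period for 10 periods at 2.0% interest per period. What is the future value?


FV = PMT * ((1+i)^n - 1) / i
= 1288 * ((1.02)^10 - 1) / 0.02
= 1288 * (1.218994 - 1) / 0.02
= 14103.2406


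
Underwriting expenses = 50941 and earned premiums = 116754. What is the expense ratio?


Expense ratio = expenses / premiums
= 50941 / 116754
= 0.4363


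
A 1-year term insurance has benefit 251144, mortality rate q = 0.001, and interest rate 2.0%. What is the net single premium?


NSP = benefit * q * v
v = 1/(1+i) = 0.980392
NSP = 251144 * 0.001 * 0.980392
= 246.2196


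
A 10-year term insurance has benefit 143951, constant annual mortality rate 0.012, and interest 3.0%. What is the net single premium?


NSP = benefit * sum_{k=0}^{n-1} k_p_x * q * v^(k+1)
With constant q=0.012, v=0.970874
Sum = 0.097293
NSP = 143951 * 0.097293
= 14005.4751


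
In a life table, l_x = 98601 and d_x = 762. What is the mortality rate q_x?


q_x = d_x / l_x
= 762 / 98601
= 0.0077


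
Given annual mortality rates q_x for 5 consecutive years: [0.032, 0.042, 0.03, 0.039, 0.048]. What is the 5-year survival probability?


p_k = 1 - q_k for each year
Survival = product of (1 - q_k)
= 0.968 * 0.958 * 0.97 * 0.961 * 0.952
= 0.8229


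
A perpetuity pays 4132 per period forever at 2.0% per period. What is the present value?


PV = PMT / i
= 4132 / 0.02
= 206600.0


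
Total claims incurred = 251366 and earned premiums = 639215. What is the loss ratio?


Loss ratio = claims / premiums
= 251366 / 639215
= 0.3932


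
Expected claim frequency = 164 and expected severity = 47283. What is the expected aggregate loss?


E[S] = E[N] * E[X]
= 164 * 47283
= 7.7544e+06


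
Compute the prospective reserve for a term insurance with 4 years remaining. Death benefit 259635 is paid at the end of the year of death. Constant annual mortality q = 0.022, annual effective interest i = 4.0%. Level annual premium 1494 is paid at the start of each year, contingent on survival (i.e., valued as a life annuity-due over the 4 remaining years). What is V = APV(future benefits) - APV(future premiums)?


v = 1/(1+i) = 0.961538
APV(future benefits) per unit = sum_{k=0}^{3} k_p_x * q * v^(k+1) = 0.077345
APV(future benefits) = 259635 * 0.077345 = 20081.4839
Life annuity-due factor ä_{x:4} = sum_{k=0}^{3} k_p_x * v^k = 3.656312
APV(future premiums) = 1494 * 3.656312 = 5462.5298
V = 20081.4839 - 5462.5298
= 14618.9541


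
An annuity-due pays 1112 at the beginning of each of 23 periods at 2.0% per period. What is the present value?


PV_due = PMT * (1-(1+i)^(-n))/i * (1+i)
PV_immediate = 20340.931
PV_due = 20340.931 * 1.02
= 20747.7496


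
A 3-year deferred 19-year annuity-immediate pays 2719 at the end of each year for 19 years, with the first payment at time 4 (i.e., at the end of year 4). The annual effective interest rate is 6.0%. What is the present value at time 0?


PV at time 3 of the 19-year annuity-immediate:
a_n = 2719 * (1-(1+0.06)^(-19))/0.06 = 30338.9187
Discount back 3 years to time 0:
PV = 30338.9187 * (1+0.06)^(-3)
= 30338.9187 * 0.839619
= 25473.1412


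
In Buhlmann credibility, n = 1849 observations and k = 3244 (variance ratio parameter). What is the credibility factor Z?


Z = n / (n + k)
= 1849 / (1849 + 3244)
= 1849 / 5093
= 0.363


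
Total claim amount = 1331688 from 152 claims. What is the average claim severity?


severity = total / number
= 1331688 / 152
= 8761.1053


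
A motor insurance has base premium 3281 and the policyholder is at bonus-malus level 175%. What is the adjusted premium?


adjusted = base * BM_level / 100
= 3281 * 175 / 100
= 3281 * 1.75
= 5741.75


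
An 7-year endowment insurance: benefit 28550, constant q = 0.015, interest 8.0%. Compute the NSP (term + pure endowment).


Term component = 2141.6422
Pure endowment = 7_p_x * v^7 * benefit = 0.899609 * 0.58349 * 28550 = 14986.266
NSP = 17127.9082


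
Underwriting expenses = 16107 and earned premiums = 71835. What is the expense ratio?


Expense ratio = expenses / premiums
= 16107 / 71835
= 0.2242


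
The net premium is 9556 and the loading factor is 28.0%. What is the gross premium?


Gross = net * (1 + loading)
= 9556 * (1 + 0.28)
= 9556 * 1.28
= 12231.68


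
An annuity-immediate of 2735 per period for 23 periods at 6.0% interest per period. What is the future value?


FV = PMT * ((1+i)^n - 1) / i
= 2735 * ((1.06)^23 - 1) / 0.06
= 2735 * (3.81975 - 1) / 0.06
= 128533.5887


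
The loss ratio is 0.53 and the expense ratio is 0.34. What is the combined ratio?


Combined ratio = loss ratio + expense ratio
= 0.53 + 0.34
= 0.87


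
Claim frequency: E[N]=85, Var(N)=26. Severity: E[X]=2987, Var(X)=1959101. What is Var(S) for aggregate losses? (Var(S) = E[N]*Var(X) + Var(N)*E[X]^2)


Var(S) = E[N]*Var(X) + Var(N)*E[X]^2
= 85*1959101 + 26*2987^2
= 166523585 + 231976394
= 3.9850e+08


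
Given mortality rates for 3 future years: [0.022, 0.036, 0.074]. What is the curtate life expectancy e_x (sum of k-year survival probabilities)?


e_x = sum_{k=1}^{n} k_p_x
k_p_x values:
  1_p_x = 0.978
  2_p_x = 0.942792
  3_p_x = 0.873025
e_x = 2.7938


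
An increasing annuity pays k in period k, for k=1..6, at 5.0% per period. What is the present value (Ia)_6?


(Ia)_n = sum_{k=1}^{n} k * v^k, v = 1/(1+i)
v = 0.952381
Sum computed term by term:
(Ia)_6 = 17.0437


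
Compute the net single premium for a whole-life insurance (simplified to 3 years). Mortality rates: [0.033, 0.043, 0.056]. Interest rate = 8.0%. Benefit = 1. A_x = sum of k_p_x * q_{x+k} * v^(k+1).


v = 0.925926
Year 0: k_p_x=1.0, q=0.033, term=0.030556
Year 1: k_p_x=0.967, q=0.043, term=0.035649
Year 2: k_p_x=0.925419, q=0.056, term=0.041139
A_x = 0.1073


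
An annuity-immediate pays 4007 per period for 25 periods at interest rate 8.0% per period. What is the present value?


PV = PMT * (1 - (1+i)^(-n)) / i
= 4007 * (1 - (1+0.08)^(-25)) / 0.08
= 4007 * (1 - 0.146018) / 0.08
= 4007 * 10.674776
= 42773.8282


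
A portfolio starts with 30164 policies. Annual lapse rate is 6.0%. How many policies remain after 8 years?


remaining = initial * (1 - lapse)^years
= 30164 * (1 - 0.06)^8
= 30164 * 0.609569
= 18387.0375


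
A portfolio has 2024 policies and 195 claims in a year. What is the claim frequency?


frequency = claims / policies
= 195 / 2024
= 0.0963


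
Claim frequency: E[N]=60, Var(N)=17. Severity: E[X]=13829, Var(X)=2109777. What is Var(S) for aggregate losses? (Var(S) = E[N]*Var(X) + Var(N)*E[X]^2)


Var(S) = E[N]*Var(X) + Var(N)*E[X]^2
= 60*2109777 + 17*13829^2
= 126586620 + 3251101097
= 3.3777e+09


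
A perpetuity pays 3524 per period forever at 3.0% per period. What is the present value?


PV = PMT / i
= 3524 / 0.03
= 117466.6667


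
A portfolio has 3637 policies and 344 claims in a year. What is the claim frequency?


frequency = claims / policies
= 344 / 3637
= 0.0946


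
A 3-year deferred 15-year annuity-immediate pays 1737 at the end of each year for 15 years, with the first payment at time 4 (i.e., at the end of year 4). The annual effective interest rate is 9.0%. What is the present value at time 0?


PV at time 3 of the 15-year annuity-immediate:
a_n = 1737 * (1-(1+0.09)^(-15))/0.09 = 14001.4158
Discount back 3 years to time 0:
PV = 14001.4158 * (1+0.09)^(-3)
= 14001.4158 * 0.772183
= 10811.662


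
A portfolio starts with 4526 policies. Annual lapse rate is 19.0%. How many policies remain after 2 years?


remaining = initial * (1 - lapse)^years
= 4526 * (1 - 0.19)^2
= 4526 * 0.6561
= 2969.5086


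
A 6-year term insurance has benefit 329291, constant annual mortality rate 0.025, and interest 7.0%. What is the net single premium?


NSP = benefit * sum_{k=0}^{n-1} k_p_x * q * v^(k+1)
With constant q=0.025, v=0.934579
Sum = 0.112518
NSP = 329291 * 0.112518
= 37051.0016


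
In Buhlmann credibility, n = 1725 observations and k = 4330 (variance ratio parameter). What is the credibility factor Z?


Z = n / (n + k)
= 1725 / (1725 + 4330)
= 1725 / 6055
= 0.2849


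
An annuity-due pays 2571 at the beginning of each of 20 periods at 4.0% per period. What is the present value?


PV_due = PMT * (1-(1+i)^(-n))/i * (1+i)
PV_immediate = 34940.729
PV_due = 34940.729 * 1.04
= 36338.3582


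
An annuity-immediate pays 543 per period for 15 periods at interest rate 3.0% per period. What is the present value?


PV = PMT * (1 - (1+i)^(-n)) / i
= 543 * (1 - (1+0.03)^(-15)) / 0.03
= 543 * (1 - 0.641862) / 0.03
= 543 * 11.937935
= 6482.2988


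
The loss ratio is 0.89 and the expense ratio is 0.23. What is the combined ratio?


Combined ratio = loss ratio + expense ratio
= 0.89 + 0.23
= 1.12


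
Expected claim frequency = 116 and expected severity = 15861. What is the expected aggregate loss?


E[S] = E[N] * E[X]
= 116 * 15861
= 1.8399e+06


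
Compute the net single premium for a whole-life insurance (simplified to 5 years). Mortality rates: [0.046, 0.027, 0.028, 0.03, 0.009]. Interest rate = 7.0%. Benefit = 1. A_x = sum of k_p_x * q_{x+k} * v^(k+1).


v = 0.934579
Year 0: k_p_x=1.0, q=0.046, term=0.042991
Year 1: k_p_x=0.954, q=0.027, term=0.022498
Year 2: k_p_x=0.928242, q=0.028, term=0.021216
Year 3: k_p_x=0.902251, q=0.03, term=0.02065
Year 4: k_p_x=0.875184, q=0.009, term=0.005616
A_x = 0.113


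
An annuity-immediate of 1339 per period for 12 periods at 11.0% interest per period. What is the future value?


FV = PMT * ((1+i)^n - 1) / i
= 1339 * ((1.11)^12 - 1) / 0.11
= 1339 * (3.498451 - 1) / 0.11
= 30412.9577


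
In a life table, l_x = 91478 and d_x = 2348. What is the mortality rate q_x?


q_x = d_x / l_x
= 2348 / 91478
= 0.0257


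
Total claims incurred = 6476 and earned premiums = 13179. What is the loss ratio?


Loss ratio = claims / premiums
= 6476 / 13179
= 0.4914


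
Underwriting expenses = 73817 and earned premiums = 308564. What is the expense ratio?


Expense ratio = expenses / premiums
= 73817 / 308564
= 0.2392


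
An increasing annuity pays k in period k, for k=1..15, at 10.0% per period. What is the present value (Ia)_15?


(Ia)_n = sum_{k=1}^{n} k * v^k, v = 1/(1+i)
v = 0.909091
Sum computed term by term:
(Ia)_15 = 47.7581


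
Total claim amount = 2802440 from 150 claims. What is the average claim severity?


severity = total / number
= 2802440 / 150
= 18682.9333


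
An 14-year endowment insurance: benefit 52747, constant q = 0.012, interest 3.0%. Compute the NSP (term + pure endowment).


Term component = 6656.5077
Pure endowment = 14_p_x * v^14 * benefit = 0.844495 * 0.661118 * 52747 = 29449.2231
NSP = 36105.7308


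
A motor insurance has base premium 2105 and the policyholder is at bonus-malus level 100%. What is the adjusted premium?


adjusted = base * BM_level / 100
= 2105 * 100 / 100
= 2105 * 1.0
= 2105.0


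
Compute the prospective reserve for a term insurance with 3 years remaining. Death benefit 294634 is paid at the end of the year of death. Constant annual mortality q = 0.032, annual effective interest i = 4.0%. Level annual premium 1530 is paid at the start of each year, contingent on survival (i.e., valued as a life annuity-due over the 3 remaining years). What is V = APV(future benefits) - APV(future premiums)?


v = 1/(1+i) = 0.961538
APV(future benefits) per unit = sum_{k=0}^{2} k_p_x * q * v^(k+1) = 0.086065
APV(future benefits) = 294634 * 0.086065 = 25357.5673
Life annuity-due factor ä_{x:3} = sum_{k=0}^{2} k_p_x * v^k = 2.797101
APV(future premiums) = 1530 * 2.797101 = 4279.5639
V = 25357.5673 - 4279.5639
= 21078.0033


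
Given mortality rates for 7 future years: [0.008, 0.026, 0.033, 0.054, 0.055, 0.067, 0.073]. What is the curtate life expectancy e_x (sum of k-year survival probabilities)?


e_x = sum_{k=1}^{n} k_p_x
k_p_x values:
  1_p_x = 0.992
  2_p_x = 0.966208
  3_p_x = 0.934323
  4_p_x = 0.88387
  5_p_x = 0.835257
  6_p_x = 0.779295
  7_p_x = 0.722406
e_x = 6.1134


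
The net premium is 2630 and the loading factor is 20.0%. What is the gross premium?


Gross = net * (1 + loading)
= 2630 * (1 + 0.2)
= 2630 * 1.2
= 3156.0


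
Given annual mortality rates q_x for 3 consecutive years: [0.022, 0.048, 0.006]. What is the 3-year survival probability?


p_k = 1 - q_k for each year
Survival = product of (1 - q_k)
= 0.978 * 0.952 * 0.994
= 0.9255


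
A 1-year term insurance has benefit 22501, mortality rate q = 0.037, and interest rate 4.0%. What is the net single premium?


NSP = benefit * q * v
v = 1/(1+i) = 0.961538
NSP = 22501 * 0.037 * 0.961538
= 800.5163


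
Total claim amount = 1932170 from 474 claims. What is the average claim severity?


severity = total / number
= 1932170 / 474
= 4076.308


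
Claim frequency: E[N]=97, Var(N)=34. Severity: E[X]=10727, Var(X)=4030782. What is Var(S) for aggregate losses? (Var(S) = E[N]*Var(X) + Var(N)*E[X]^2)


Var(S) = E[N]*Var(X) + Var(N)*E[X]^2
= 97*4030782 + 34*10727^2
= 390985854 + 3912329986
= 4.3033e+09


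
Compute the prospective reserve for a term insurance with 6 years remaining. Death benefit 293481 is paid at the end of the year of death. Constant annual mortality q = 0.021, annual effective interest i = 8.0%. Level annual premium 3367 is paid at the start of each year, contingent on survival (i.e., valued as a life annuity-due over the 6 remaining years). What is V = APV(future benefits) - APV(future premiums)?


v = 1/(1+i) = 0.925926
APV(future benefits) per unit = sum_{k=0}^{5} k_p_x * q * v^(k+1) = 0.092562
APV(future benefits) = 293481 * 0.092562 = 27165.1229
Life annuity-due factor ä_{x:6} = sum_{k=0}^{5} k_p_x * v^k = 4.76032
APV(future premiums) = 3367 * 4.76032 = 16027.9973
V = 27165.1229 - 16027.9973
= 11137.1256


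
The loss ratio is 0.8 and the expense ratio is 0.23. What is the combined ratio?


Combined ratio = loss ratio + expense ratio
= 0.8 + 0.23
= 1.03


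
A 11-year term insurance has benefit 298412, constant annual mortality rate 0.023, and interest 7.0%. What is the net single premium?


NSP = benefit * sum_{k=0}^{n-1} k_p_x * q * v^(k+1)
With constant q=0.023, v=0.934579
Sum = 0.156349
NSP = 298412 * 0.156349
= 46656.444


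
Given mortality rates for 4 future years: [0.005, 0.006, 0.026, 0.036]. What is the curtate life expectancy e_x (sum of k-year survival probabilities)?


e_x = sum_{k=1}^{n} k_p_x
k_p_x values:
  1_p_x = 0.995
  2_p_x = 0.98903
  3_p_x = 0.963315
  4_p_x = 0.928636
e_x = 3.876


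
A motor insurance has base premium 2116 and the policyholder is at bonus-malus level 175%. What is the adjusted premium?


adjusted = base * BM_level / 100
= 2116 * 175 / 100
= 2116 * 1.75
= 3703.0


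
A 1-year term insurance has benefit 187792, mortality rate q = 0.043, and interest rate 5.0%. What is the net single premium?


NSP = benefit * q * v
v = 1/(1+i) = 0.952381
NSP = 187792 * 0.043 * 0.952381
= 7690.5295


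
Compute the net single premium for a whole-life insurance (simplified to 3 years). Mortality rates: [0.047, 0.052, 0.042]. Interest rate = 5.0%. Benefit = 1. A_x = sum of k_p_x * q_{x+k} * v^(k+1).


v = 0.952381
Year 0: k_p_x=1.0, q=0.047, term=0.044762
Year 1: k_p_x=0.953, q=0.052, term=0.044949
Year 2: k_p_x=0.903444, q=0.042, term=0.032778
A_x = 0.1225


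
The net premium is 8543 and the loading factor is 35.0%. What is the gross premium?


Gross = net * (1 + loading)
= 8543 * (1 + 0.35)
= 8543 * 1.35
= 11533.05


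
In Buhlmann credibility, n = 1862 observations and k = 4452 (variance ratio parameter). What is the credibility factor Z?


Z = n / (n + k)
= 1862 / (1862 + 4452)
= 1862 / 6314
= 0.2949


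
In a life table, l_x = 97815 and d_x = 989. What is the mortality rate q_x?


q_x = d_x / l_x
= 989 / 97815
= 0.0101


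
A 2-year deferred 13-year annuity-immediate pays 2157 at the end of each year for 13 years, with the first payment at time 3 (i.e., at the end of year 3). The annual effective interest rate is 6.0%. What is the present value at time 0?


PV at time 2 of the 13-year annuity-immediate:
a_n = 2157 * (1-(1+0.06)^(-13))/0.06 = 19095.2372
Discount back 2 years to time 0:
PV = 19095.2372 * (1+0.06)^(-2)
= 19095.2372 * 0.889996
= 16994.6931


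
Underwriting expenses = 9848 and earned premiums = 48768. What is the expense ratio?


Expense ratio = expenses / premiums
= 9848 / 48768
= 0.2019


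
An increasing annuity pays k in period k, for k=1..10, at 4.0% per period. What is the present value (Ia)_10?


(Ia)_n = sum_{k=1}^{n} k * v^k, v = 1/(1+i)
v = 0.961538
Sum computed term by term:
(Ia)_10 = 41.9922


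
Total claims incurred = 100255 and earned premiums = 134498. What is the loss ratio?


Loss ratio = claims / premiums
= 100255 / 134498
= 0.7454


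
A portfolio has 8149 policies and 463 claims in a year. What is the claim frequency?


frequency = claims / policies
= 463 / 8149
= 0.0568


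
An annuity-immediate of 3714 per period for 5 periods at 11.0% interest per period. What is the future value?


FV = PMT * ((1+i)^n - 1) / i
= 3714 * ((1.11)^5 - 1) / 0.11
= 3714 * (1.685058 - 1) / 0.11
= 23130.0544


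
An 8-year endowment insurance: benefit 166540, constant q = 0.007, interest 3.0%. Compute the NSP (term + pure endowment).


Term component = 7994.4039
Pure endowment = 8_p_x * v^8 * benefit = 0.945353 * 0.789409 * 166540 = 124283.865
NSP = 132278.2689


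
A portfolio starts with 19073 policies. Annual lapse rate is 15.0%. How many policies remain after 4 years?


remaining = initial * (1 - lapse)^years
= 19073 * (1 - 0.15)^4
= 19073 * 0.522006
= 9956.2252


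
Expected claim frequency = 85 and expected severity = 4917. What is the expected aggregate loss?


E[S] = E[N] * E[X]
= 85 * 4917
= 417945


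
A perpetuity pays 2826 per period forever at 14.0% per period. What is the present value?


PV = PMT / i
= 2826 / 0.14
= 20185.7143


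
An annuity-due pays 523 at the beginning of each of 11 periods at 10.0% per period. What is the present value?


PV_due = PMT * (1-(1+i)^(-n))/i * (1+i)
PV_immediate = 3396.9169
PV_due = 3396.9169 * 1.1
= 3736.6086


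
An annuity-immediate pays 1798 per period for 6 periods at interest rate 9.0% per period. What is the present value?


PV = PMT * (1 - (1+i)^(-n)) / i
= 1798 * (1 - (1+0.09)^(-6)) / 0.09
= 1798 * (1 - 0.596267) / 0.09
= 1798 * 4.485919
= 8065.6816


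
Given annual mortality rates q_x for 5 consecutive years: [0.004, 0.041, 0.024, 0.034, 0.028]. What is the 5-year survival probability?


p_k = 1 - q_k for each year
Survival = product of (1 - q_k)
= 0.996 * 0.959 * 0.976 * 0.966 * 0.972
= 0.8753


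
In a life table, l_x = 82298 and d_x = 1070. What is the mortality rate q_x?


q_x = d_x / l_x
= 1070 / 82298
= 0.013


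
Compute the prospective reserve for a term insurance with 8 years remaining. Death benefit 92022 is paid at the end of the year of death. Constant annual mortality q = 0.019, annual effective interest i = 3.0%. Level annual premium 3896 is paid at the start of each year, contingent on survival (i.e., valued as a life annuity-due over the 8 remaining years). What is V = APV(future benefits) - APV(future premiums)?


v = 1/(1+i) = 0.970874
APV(future benefits) per unit = sum_{k=0}^{7} k_p_x * q * v^(k+1) = 0.125205
APV(future benefits) = 92022 * 0.125205 = 11521.6373
Life annuity-due factor ä_{x:8} = sum_{k=0}^{7} k_p_x * v^k = 6.787442
APV(future premiums) = 3896 * 6.787442 = 26443.8754
V = 11521.6373 - 26443.8754
= -14922.2381


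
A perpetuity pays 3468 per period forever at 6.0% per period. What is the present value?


PV = PMT / i
= 3468 / 0.06
= 57800.0


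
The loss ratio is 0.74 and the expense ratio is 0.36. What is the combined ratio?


Combined ratio = loss ratio + expense ratio
= 0.74 + 0.36
= 1.1


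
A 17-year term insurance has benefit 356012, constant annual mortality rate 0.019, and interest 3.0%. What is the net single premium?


NSP = benefit * sum_{k=0}^{n-1} k_p_x * q * v^(k+1)
With constant q=0.019, v=0.970874
Sum = 0.218439
NSP = 356012 * 0.218439
= 77766.9657


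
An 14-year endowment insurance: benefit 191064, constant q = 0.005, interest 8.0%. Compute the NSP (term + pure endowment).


Term component = 7671.916
Pure endowment = 14_p_x * v^14 * benefit = 0.93223 * 0.340461 * 191064 = 60641.4279
NSP = 68313.344


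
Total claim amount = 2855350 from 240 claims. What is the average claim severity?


severity = total / number
= 2855350 / 240
= 11897.2917


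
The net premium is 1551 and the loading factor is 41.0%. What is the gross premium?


Gross = net * (1 + loading)
= 1551 * (1 + 0.41)
= 1551 * 1.41
= 2186.91


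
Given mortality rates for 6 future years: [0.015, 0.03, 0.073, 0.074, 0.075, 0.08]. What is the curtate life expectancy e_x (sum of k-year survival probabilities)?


e_x = sum_{k=1}^{n} k_p_x
k_p_x values:
  1_p_x = 0.985
  2_p_x = 0.95545
  3_p_x = 0.885702
  4_p_x = 0.82016
  5_p_x = 0.758648
  6_p_x = 0.697956
e_x = 5.1029


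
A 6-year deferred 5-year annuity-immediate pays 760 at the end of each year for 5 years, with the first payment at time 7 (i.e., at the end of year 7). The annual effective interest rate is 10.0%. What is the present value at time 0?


PV at time 6 of the 5-year annuity-immediate:
a_n = 760 * (1-(1+0.1)^(-5))/0.1 = 2880.9979
Discount back 6 years to time 0:
PV = 2880.9979 * (1+0.1)^(-6)
= 2880.9979 * 0.564474
= 1626.2482


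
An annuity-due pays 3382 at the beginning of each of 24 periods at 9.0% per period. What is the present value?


PV_due = PMT * (1-(1+i)^(-n))/i * (1+i)
PV_immediate = 32827.761
PV_due = 32827.761 * 1.09
= 35782.2595


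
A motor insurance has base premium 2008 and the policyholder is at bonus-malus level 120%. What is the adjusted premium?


adjusted = base * BM_level / 100
= 2008 * 120 / 100
= 2008 * 1.2
= 2409.6


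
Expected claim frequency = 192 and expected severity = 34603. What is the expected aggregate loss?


E[S] = E[N] * E[X]
= 192 * 34603
= 6.6438e+06


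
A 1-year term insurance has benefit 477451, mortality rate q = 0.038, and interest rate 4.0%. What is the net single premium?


NSP = benefit * q * v
v = 1/(1+i) = 0.961538
NSP = 477451 * 0.038 * 0.961538
= 17445.325


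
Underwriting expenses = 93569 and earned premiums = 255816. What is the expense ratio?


Expense ratio = expenses / premiums
= 93569 / 255816
= 0.3658


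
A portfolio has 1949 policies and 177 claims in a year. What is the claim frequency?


frequency = claims / policies
= 177 / 1949
= 0.0908


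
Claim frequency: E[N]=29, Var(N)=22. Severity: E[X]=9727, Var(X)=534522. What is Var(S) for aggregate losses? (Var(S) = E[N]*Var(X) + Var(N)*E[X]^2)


Var(S) = E[N]*Var(X) + Var(N)*E[X]^2
= 29*534522 + 22*9727^2
= 15501138 + 2081519638
= 2.0970e+09


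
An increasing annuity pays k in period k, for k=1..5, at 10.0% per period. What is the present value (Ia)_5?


(Ia)_n = sum_{k=1}^{n} k * v^k, v = 1/(1+i)
v = 0.909091
Sum computed term by term:
(Ia)_5 = 10.6526


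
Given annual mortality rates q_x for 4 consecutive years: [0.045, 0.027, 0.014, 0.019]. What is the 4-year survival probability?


p_k = 1 - q_k for each year
Survival = product of (1 - q_k)
= 0.955 * 0.973 * 0.986 * 0.981
= 0.8988


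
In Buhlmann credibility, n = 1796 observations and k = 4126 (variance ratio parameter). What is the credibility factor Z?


Z = n / (n + k)
= 1796 / (1796 + 4126)
= 1796 / 5922
= 0.3033


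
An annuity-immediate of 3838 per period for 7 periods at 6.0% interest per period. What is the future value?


FV = PMT * ((1+i)^n - 1) / i
= 3838 * ((1.06)^7 - 1) / 0.06
= 3838 * (1.50363 - 1) / 0.06
= 32215.5489


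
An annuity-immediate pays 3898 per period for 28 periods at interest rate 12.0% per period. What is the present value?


PV = PMT * (1 - (1+i)^(-n)) / i
= 3898 * (1 - (1+0.12)^(-28)) / 0.12
= 3898 * (1 - 0.041869) / 0.12
= 3898 * 7.984423
= 31123.28


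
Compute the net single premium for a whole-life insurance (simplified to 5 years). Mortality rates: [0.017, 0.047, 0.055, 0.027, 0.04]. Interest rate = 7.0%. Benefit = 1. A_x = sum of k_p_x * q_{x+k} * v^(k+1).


v = 0.934579
Year 0: k_p_x=1.0, q=0.017, term=0.015888
Year 1: k_p_x=0.983, q=0.047, term=0.040354
Year 2: k_p_x=0.936799, q=0.055, term=0.042059
Year 3: k_p_x=0.885275, q=0.027, term=0.018235
Year 4: k_p_x=0.861373, q=0.04, term=0.024566
A_x = 0.1411
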